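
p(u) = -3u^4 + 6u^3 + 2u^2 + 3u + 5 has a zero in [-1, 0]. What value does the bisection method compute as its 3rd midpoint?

p(-0.5) = 3.0625 > 0, so the root lies in [-1, -0.5]
p(-0.75) = 0.394531 > 0, so the root lies in [-1, -0.75]
p(-0.875) = -1.871826 < 0, so the root lies in [-0.875, -0.75]

-0.875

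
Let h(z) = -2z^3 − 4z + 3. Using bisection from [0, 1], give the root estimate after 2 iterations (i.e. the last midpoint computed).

m = 0.5, h(m) = 0.75 (+); new bracket [0.5, 1]
m = 0.75, h(m) = -0.84375 (−); new bracket [0.5, 0.75]

0.75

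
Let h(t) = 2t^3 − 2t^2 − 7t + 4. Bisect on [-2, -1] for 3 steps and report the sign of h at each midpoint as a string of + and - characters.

+-+

t = -1.5 gives h = 3.25, positive; keep [-2, -1.5]
t = -1.75 gives h = -0.59375, negative; keep [-1.75, -1.5]
t = -1.625 gives h = 1.511719, positive; keep [-1.75, -1.625]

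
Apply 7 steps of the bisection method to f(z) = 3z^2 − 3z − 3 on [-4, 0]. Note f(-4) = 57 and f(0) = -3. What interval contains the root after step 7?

f(-2) = 15 > 0, so the root lies in [-2, 0]
f(-1) = 3 > 0, so the root lies in [-1, 0]
f(-0.5) = -0.75 < 0, so the root lies in [-1, -0.5]
f(-0.75) = 0.9375 > 0, so the root lies in [-0.75, -0.5]
f(-0.625) = 0.0469 > 0, so the root lies in [-0.625, -0.5]
f(-0.5625) = -0.3633 < 0, so the root lies in [-0.625, -0.5625]
f(-0.59375) = -0.1611 < 0, so the root lies in [-0.625, -0.59375]

[-0.625, -0.59375]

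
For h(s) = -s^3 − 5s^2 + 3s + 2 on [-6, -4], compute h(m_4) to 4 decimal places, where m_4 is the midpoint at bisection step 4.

h(-5) = -13 < 0, so the root lies in [-6, -5]
h(-5.5) = 0.625 > 0, so the root lies in [-5.5, -5]
h(-5.25) = -6.859375 < 0, so the root lies in [-5.5, -5.25]
h(-5.375) = -3.291 < 0, so the root lies in [-5.5, -5.375]

-3.2910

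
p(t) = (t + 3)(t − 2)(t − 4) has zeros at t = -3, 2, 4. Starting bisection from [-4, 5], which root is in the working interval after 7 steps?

-3

m = 0.5, p(m) = 18.375 (+); new bracket [-4, 0.5]
m = -1.75, p(m) = 26.953125 (+); new bracket [-4, -1.75]
m = -2.875, p(m) = 4.189453 (+); new bracket [-4, -2.875]
m = -3.4375, p(m) = -17.6931 (−); new bracket [-3.4375, -2.875]
m = -3.15625, p(m) = -5.7655 (−); new bracket [-3.15625, -2.875]
m = -3.015625, p(m) = -0.5498 (−); new bracket [-3.015625, -2.875]
m = -2.9453125, p(m) = 1.8783 (+); new bracket [-3.015625, -2.9453125]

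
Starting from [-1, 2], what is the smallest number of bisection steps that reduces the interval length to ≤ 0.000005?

Width after n steps is 3/2^n. Need 2^n ≥ 3/0.000005 = 600000.
2^19 = 524288 < 600000 ≤ 2^20 = 1048576, so n = 20.

20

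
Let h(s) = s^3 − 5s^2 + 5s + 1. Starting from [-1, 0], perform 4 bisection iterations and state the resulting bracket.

h(-0.5) = -2.875 < 0, so the root lies in [-0.5, 0]
h(-0.25) = -0.578125 < 0, so the root lies in [-0.25, 0]
h(-0.125) = 0.294922 > 0, so the root lies in [-0.25, -0.125]
h(-0.1875) = -0.1199 < 0, so the root lies in [-0.1875, -0.125]

[-0.1875, -0.125]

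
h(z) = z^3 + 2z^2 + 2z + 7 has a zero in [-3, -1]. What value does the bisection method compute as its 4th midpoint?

-2.375

z = -2 gives h = 3, positive; keep [-3, -2]
z = -2.5 gives h = -1.125, negative; keep [-2.5, -2]
z = -2.25 gives h = 1.234375, positive; keep [-2.5, -2.25]
z = -2.375 gives h = 0.1348, positive; keep [-2.5, -2.375]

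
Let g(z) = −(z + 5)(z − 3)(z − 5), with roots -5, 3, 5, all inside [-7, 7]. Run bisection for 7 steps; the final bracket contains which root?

-5

z = 0 gives g = -75, negative; keep [-7, 0]
z = -3.5 gives g = -82.875, negative; keep [-7, -3.5]
z = -5.25 gives g = 21.140625, positive; keep [-5.25, -3.5]
z = -4.375 gives g = -43.2129, negative; keep [-5.25, -4.375]
z = -4.8125 gives g = -14.3738, negative; keep [-5.25, -4.8125]
z = -5.03125 gives g = 2.5176, positive; keep [-5.03125, -4.8125]
z = -4.921875 gives g = -6.1406, negative; keep [-5.03125, -4.921875]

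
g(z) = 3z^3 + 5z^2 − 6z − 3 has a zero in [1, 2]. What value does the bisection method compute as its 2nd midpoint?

midpoint 1.5: g = 9.375 > 0 → [1, 1.5]
midpoint 1.25: g = 3.171875 > 0 → [1, 1.25]

1.25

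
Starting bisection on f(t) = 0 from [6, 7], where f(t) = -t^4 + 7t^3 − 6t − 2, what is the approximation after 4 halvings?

6.8125

f(6.5) = 96.3125 > 0, so the root lies in [6.5, 7]
f(6.75) = 34.386719 > 0, so the root lies in [6.75, 7]
f(6.875) = -2.631104 < 0, so the root lies in [6.75, 6.875]
f(6.8125) = 16.4067 > 0, so the root lies in [6.8125, 6.875]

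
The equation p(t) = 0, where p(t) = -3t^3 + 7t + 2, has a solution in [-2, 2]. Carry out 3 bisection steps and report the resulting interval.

[1.5, 2]

p(0) = 2 > 0, so the root lies in [0, 2]
p(1) = 6 > 0, so the root lies in [1, 2]
p(1.5) = 2.375 > 0, so the root lies in [1.5, 2]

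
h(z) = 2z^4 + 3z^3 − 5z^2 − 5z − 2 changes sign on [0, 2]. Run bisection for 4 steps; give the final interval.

m = 1, h(m) = -7 (−); new bracket [1, 2]
m = 1.5, h(m) = -0.5 (−); new bracket [1.5, 2]
m = 1.75, h(m) = 8.773438 (+); new bracket [1.5, 1.75]
m = 1.625, h(m) = 3.4907 (+); new bracket [1.5, 1.625]

[1.5, 1.625]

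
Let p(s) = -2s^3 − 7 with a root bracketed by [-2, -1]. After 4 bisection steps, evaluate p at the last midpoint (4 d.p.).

s = -1.5 gives p = -0.25, negative; keep [-2, -1.5]
s = -1.75 gives p = 3.71875, positive; keep [-1.75, -1.5]
s = -1.625 gives p = 1.582031, positive; keep [-1.625, -1.5]
s = -1.5625 gives p = 0.6294, positive; keep [-1.5625, -1.5]

0.6294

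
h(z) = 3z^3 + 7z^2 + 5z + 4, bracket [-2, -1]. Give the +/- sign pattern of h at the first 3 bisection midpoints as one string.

z = -1.5 gives h = 2.125, positive; keep [-2, -1.5]
z = -1.75 gives h = 0.609375, positive; keep [-2, -1.75]
z = -1.875 gives h = -0.541016, negative; keep [-1.875, -1.75]

++-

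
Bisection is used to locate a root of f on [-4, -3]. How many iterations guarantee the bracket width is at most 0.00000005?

25

Width after n steps is 1/2^n. Need 2^n ≥ 1/0.00000005 = 20000000.
2^24 = 16777216 < 20000000 ≤ 2^25 = 33554432, so n = 25.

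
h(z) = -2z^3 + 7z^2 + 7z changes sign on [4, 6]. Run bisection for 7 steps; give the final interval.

midpoint 5: h = -40 < 0 → [4, 5]
midpoint 4.5: h = -9 < 0 → [4, 4.5]
midpoint 4.25: h = 2.65625 > 0 → [4.25, 4.5]
midpoint 4.375: h = -2.8711 < 0 → [4.25, 4.375]
midpoint 4.3125: h = -0.0337 < 0 → [4.25, 4.3125]
midpoint 4.28125: h = 1.3295 > 0 → [4.28125, 4.3125]
midpoint 4.296875: h = 0.6525 > 0 → [4.296875, 4.3125]

[4.296875, 4.3125]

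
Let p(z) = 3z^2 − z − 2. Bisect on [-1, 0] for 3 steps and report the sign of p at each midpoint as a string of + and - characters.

p(-0.5) = -0.75 < 0, so the root lies in [-1, -0.5]
p(-0.75) = 0.4375 > 0, so the root lies in [-0.75, -0.5]
p(-0.625) = -0.203125 < 0, so the root lies in [-0.75, -0.625]

-+-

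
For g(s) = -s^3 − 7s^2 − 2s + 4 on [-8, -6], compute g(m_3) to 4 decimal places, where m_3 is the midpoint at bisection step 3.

6.1094

g(-7) = 18 > 0, so the root lies in [-7, -6]
g(-6.5) = -4.125 < 0, so the root lies in [-7, -6.5]
g(-6.75) = 6.109375 > 0, so the root lies in [-6.75, -6.5]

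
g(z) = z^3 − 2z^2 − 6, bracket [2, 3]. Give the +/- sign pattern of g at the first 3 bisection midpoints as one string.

--+

midpoint 2.5: g = -2.875 < 0 → [2.5, 3]
midpoint 2.75: g = -0.328125 < 0 → [2.75, 3]
midpoint 2.875: g = 1.232422 > 0 → [2.75, 2.875]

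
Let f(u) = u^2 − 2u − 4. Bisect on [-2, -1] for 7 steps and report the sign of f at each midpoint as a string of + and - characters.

midpoint -1.5: f = 1.25 > 0 → [-1.5, -1]
midpoint -1.25: f = 0.0625 > 0 → [-1.25, -1]
midpoint -1.125: f = -0.484375 < 0 → [-1.25, -1.125]
midpoint -1.1875: f = -0.2148 < 0 → [-1.25, -1.1875]
midpoint -1.21875: f = -0.0771 < 0 → [-1.25, -1.21875]
midpoint -1.234375: f = -0.0076 < 0 → [-1.25, -1.234375]
midpoint -1.2421875: f = 0.0274 > 0 → [-1.2421875, -1.234375]

++----+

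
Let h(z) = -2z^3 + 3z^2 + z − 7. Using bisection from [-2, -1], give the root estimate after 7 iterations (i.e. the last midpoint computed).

h(-1.5) = 5 > 0, so the root lies in [-1.5, -1]
h(-1.25) = 0.34375 > 0, so the root lies in [-1.25, -1]
h(-1.125) = -1.480469 < 0, so the root lies in [-1.25, -1.125]
h(-1.1875) = -0.6079 < 0, so the root lies in [-1.25, -1.1875]
h(-1.21875) = -0.1422 < 0, so the root lies in [-1.25, -1.21875]
h(-1.234375) = 0.0983 > 0, so the root lies in [-1.234375, -1.21875]
h(-1.2265625) = -0.0226 < 0, so the root lies in [-1.234375, -1.2265625]

-1.2265625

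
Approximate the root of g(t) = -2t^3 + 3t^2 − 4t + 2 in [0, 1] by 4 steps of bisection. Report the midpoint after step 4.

t = 0.5 gives g = 0.5, positive; keep [0.5, 1]
t = 0.75 gives g = -0.15625, negative; keep [0.5, 0.75]
t = 0.625 gives g = 0.183594, positive; keep [0.625, 0.75]
t = 0.6875 gives g = 0.0181, positive; keep [0.6875, 0.75]

0.6875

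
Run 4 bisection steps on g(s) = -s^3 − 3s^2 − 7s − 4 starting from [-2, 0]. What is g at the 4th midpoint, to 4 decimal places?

0.4980

m = -1, g(m) = 1 (+); new bracket [-1, 0]
m = -0.5, g(m) = -1.125 (−); new bracket [-1, -0.5]
m = -0.75, g(m) = -0.015625 (−); new bracket [-1, -0.75]
m = -0.875, g(m) = 0.498 (+); new bracket [-0.875, -0.75]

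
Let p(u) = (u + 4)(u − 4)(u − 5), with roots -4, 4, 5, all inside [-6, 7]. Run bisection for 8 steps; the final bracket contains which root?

midpoint 0.5: p = 70.875 > 0 → [-6, 0.5]
midpoint -2.75: p = 65.390625 > 0 → [-6, -2.75]
midpoint -4.375: p = -29.443359 < 0 → [-4.375, -2.75]
midpoint -3.5625: p = 28.3298 > 0 → [-4.375, -3.5625]
midpoint -3.96875: p = 2.2334 > 0 → [-4.375, -3.96875]
midpoint -4.171875: p = -12.8823 < 0 → [-4.171875, -3.96875]
midpoint -4.0703125: p = -5.1469 < 0 → [-4.0703125, -3.96875]
midpoint -4.01953125: p = -1.4127 < 0 → [-4.01953125, -3.96875]

-4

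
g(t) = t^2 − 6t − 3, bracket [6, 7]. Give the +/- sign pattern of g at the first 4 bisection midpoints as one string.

g(6.5) = 0.25 > 0, so the root lies in [6, 6.5]
g(6.25) = -1.4375 < 0, so the root lies in [6.25, 6.5]
g(6.375) = -0.609375 < 0, so the root lies in [6.375, 6.5]
g(6.4375) = -0.1836 < 0, so the root lies in [6.4375, 6.5]

+---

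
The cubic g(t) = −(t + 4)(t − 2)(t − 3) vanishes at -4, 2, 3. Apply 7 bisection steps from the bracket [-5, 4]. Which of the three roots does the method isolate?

-4

midpoint -0.5: g = -30.625 < 0 → [-5, -0.5]
midpoint -2.75: g = -34.140625 < 0 → [-5, -2.75]
midpoint -3.875: g = -5.048828 < 0 → [-5, -3.875]
midpoint -4.4375: g = 20.947 > 0 → [-4.4375, -3.875]
midpoint -4.15625: g = 6.8837 > 0 → [-4.15625, -3.875]
midpoint -4.015625: g = 0.6594 > 0 → [-4.015625, -3.875]
midpoint -3.9453125: g = -2.2582 < 0 → [-4.015625, -3.9453125]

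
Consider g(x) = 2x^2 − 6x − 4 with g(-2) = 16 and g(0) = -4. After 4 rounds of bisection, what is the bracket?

x = -1 gives g = 4, positive; keep [-1, 0]
x = -0.5 gives g = -0.5, negative; keep [-1, -0.5]
x = -0.75 gives g = 1.625, positive; keep [-0.75, -0.5]
x = -0.625 gives g = 0.5312, positive; keep [-0.625, -0.5]

[-0.625, -0.5]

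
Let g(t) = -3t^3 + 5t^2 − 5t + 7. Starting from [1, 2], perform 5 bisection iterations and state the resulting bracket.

m = 1.5, g(m) = 0.625 (+); new bracket [1.5, 2]
m = 1.75, g(m) = -2.515625 (−); new bracket [1.5, 1.75]
m = 1.625, g(m) = -0.794922 (−); new bracket [1.5, 1.625]
m = 1.5625, g(m) = -0.0496 (−); new bracket [1.5, 1.5625]
m = 1.53125, g(m) = 0.2963 (+); new bracket [1.53125, 1.5625]

[1.53125, 1.5625]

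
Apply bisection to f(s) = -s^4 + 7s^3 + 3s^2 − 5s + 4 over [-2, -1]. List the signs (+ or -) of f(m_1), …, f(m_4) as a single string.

--++

s = -1.5 gives f = -10.4375, negative; keep [-1.5, -1]
s = -1.25 gives f = -1.175781, negative; keep [-1.25, -1]
s = -1.125 gives f = 1.853271, positive; keep [-1.25, -1.125]
s = -1.1875 gives f = 0.4575, positive; keep [-1.25, -1.1875]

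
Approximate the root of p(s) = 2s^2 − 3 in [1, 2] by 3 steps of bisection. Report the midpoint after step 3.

1.125

s = 1.5 gives p = 1.5, positive; keep [1, 1.5]
s = 1.25 gives p = 0.125, positive; keep [1, 1.25]
s = 1.125 gives p = -0.46875, negative; keep [1.125, 1.25]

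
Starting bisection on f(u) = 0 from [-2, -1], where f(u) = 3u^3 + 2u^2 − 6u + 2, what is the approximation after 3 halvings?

m = -1.5, f(m) = 5.375 (+); new bracket [-2, -1.5]
m = -1.75, f(m) = 2.546875 (+); new bracket [-2, -1.75]
m = -1.875, f(m) = 0.505859 (+); new bracket [-2, -1.875]

-1.875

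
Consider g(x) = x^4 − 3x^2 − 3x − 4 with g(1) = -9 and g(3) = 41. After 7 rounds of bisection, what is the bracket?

[2.25, 2.265625]

g(2) = -6 < 0, so the root lies in [2, 3]
g(2.5) = 8.8125 > 0, so the root lies in [2, 2.5]
g(2.25) = -0.308594 < 0, so the root lies in [2.25, 2.5]
g(2.375) = 3.7698 > 0, so the root lies in [2.25, 2.375]
g(2.3125) = 1.617 > 0, so the root lies in [2.25, 2.3125]
g(2.28125) = 0.6266 > 0, so the root lies in [2.25, 2.28125]
g(2.265625) = 0.1522 > 0, so the root lies in [2.25, 2.265625]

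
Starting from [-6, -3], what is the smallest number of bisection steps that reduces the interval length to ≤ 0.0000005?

Width after n steps is 3/2^n. Need 2^n ≥ 3/0.0000005 = 6000000.
2^22 = 4194304 < 6000000 ≤ 2^23 = 8388608, so n = 23.

23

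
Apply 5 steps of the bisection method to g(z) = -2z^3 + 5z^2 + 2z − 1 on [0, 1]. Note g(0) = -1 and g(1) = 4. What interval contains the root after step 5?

g(0.5) = 1 > 0, so the root lies in [0, 0.5]
g(0.25) = -0.21875 < 0, so the root lies in [0.25, 0.5]
g(0.375) = 0.347656 > 0, so the root lies in [0.25, 0.375]
g(0.3125) = 0.0522 > 0, so the root lies in [0.25, 0.3125]
g(0.28125) = -0.0865 < 0, so the root lies in [0.28125, 0.3125]

[0.28125, 0.3125]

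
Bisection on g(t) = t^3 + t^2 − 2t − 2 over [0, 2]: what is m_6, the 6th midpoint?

t = 1 gives g = -2, negative; keep [1, 2]
t = 1.5 gives g = 0.625, positive; keep [1, 1.5]
t = 1.25 gives g = -0.984375, negative; keep [1.25, 1.5]
t = 1.375 gives g = -0.2598, negative; keep [1.375, 1.5]
t = 1.4375 gives g = 0.1619, positive; keep [1.375, 1.4375]
t = 1.40625 gives g = -0.054, negative; keep [1.40625, 1.4375]

1.40625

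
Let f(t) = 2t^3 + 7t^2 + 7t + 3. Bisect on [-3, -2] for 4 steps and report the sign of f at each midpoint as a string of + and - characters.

m = -2.5, f(m) = -2 (−); new bracket [-2.5, -2]
m = -2.25, f(m) = -0.09375 (−); new bracket [-2.25, -2]
m = -2.125, f(m) = 0.542969 (+); new bracket [-2.25, -2.125]
m = -2.1875, f(m) = 0.2485 (+); new bracket [-2.25, -2.1875]

--++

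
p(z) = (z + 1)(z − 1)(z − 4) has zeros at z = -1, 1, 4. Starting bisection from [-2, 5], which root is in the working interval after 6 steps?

4

m = 1.5, p(m) = -3.125 (−); new bracket [1.5, 5]
m = 3.25, p(m) = -7.171875 (−); new bracket [3.25, 5]
m = 4.125, p(m) = 2.001953 (+); new bracket [3.25, 4.125]
m = 3.6875, p(m) = -3.9368 (−); new bracket [3.6875, 4.125]
m = 3.90625, p(m) = -1.3368 (−); new bracket [3.90625, 4.125]
m = 4.015625, p(m) = 0.2363 (+); new bracket [3.90625, 4.015625]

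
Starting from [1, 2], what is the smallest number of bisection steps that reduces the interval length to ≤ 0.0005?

11

Width after n steps is 1/2^n. Need 2^n ≥ 1/0.0005 = 2000.
2^10 = 1024 < 2000 ≤ 2^11 = 2048, so n = 11.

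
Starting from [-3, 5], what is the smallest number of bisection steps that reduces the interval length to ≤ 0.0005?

Width after n steps is 8/2^n. Need 2^n ≥ 8/0.0005 = 16000.
2^13 = 8192 < 16000 ≤ 2^14 = 16384, so n = 14.

14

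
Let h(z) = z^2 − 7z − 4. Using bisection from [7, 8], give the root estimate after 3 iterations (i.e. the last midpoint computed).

7.625

z = 7.5 gives h = -0.25, negative; keep [7.5, 8]
z = 7.75 gives h = 1.8125, positive; keep [7.5, 7.75]
z = 7.625 gives h = 0.765625, positive; keep [7.5, 7.625]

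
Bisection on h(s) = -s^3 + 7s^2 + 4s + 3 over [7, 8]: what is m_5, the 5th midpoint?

7.59375

midpoint 7.5: h = 4.875 > 0 → [7.5, 8]
midpoint 7.75: h = -11.046875 < 0 → [7.5, 7.75]
midpoint 7.625: h = -2.837891 < 0 → [7.5, 7.625]
midpoint 7.5625: h = 1.0798 > 0 → [7.5625, 7.625]
midpoint 7.59375: h = -0.8636 < 0 → [7.5625, 7.59375]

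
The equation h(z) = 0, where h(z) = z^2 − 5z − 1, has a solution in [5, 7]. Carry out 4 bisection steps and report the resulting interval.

[5.125, 5.25]

m = 6, h(m) = 5 (+); new bracket [5, 6]
m = 5.5, h(m) = 1.75 (+); new bracket [5, 5.5]
m = 5.25, h(m) = 0.3125 (+); new bracket [5, 5.25]
m = 5.125, h(m) = -0.3594 (−); new bracket [5.125, 5.25]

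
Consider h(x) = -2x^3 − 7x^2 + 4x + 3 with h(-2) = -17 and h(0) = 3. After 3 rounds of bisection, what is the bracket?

[-0.5, -0.25]

m = -1, h(m) = -6 (−); new bracket [-1, 0]
m = -0.5, h(m) = -0.5 (−); new bracket [-0.5, 0]
m = -0.25, h(m) = 1.59375 (+); new bracket [-0.5, -0.25]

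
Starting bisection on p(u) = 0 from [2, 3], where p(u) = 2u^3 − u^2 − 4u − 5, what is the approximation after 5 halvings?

midpoint 2.5: p = 10 > 0 → [2, 2.5]
midpoint 2.25: p = 3.71875 > 0 → [2, 2.25]
midpoint 2.125: p = 1.175781 > 0 → [2, 2.125]
midpoint 2.0625: p = 0.0435 > 0 → [2, 2.0625]
midpoint 2.03125: p = -0.4892 < 0 → [2.03125, 2.0625]

2.03125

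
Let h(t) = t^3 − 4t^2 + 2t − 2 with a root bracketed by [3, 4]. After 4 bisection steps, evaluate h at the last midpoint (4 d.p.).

-0.4275

m = 3.5, h(m) = -1.125 (−); new bracket [3.5, 4]
m = 3.75, h(m) = 1.984375 (+); new bracket [3.5, 3.75]
m = 3.625, h(m) = 0.322266 (+); new bracket [3.5, 3.625]
m = 3.5625, h(m) = -0.4275 (−); new bracket [3.5625, 3.625]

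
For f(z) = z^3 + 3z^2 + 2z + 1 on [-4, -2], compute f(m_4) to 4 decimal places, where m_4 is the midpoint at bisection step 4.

midpoint -3: f = -5 < 0 → [-3, -2]
midpoint -2.5: f = -0.875 < 0 → [-2.5, -2]
midpoint -2.25: f = 0.296875 > 0 → [-2.5, -2.25]
midpoint -2.375: f = -0.2246 < 0 → [-2.375, -2.25]

-0.2246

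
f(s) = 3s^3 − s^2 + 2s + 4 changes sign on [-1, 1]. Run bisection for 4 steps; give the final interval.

[-0.875, -0.75]

s = 0 gives f = 4, positive; keep [-1, 0]
s = -0.5 gives f = 2.375, positive; keep [-1, -0.5]
s = -0.75 gives f = 0.671875, positive; keep [-1, -0.75]
s = -0.875 gives f = -0.5254, negative; keep [-0.875, -0.75]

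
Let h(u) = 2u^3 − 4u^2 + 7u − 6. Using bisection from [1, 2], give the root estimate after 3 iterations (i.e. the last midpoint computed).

h(1.5) = 2.25 > 0, so the root lies in [1, 1.5]
h(1.25) = 0.40625 > 0, so the root lies in [1, 1.25]
h(1.125) = -0.339844 < 0, so the root lies in [1.125, 1.25]

1.125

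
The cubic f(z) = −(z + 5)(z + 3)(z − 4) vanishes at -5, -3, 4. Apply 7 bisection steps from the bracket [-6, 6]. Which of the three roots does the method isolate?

4

midpoint 0: f = 60 > 0 → [0, 6]
midpoint 3: f = 48 > 0 → [3, 6]
midpoint 4.5: f = -35.625 < 0 → [3, 4.5]
midpoint 3.75: f = 14.7656 > 0 → [3.75, 4.5]
midpoint 4.125: f = -8.127 < 0 → [3.75, 4.125]
midpoint 3.9375: f = 3.8752 > 0 → [3.9375, 4.125]
midpoint 4.03125: f = -1.9844 < 0 → [3.9375, 4.03125]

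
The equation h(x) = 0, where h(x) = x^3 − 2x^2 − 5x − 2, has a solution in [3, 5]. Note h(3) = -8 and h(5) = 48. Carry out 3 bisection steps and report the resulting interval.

midpoint 4: h = 10 > 0 → [3, 4]
midpoint 3.5: h = -1.125 < 0 → [3.5, 4]
midpoint 3.75: h = 3.859375 > 0 → [3.5, 3.75]

[3.5, 3.75]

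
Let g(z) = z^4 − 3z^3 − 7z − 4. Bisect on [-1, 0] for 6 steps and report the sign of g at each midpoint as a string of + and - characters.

midpoint -0.5: g = -0.0625 < 0 → [-1, -0.5]
midpoint -0.75: g = 2.832031 > 0 → [-0.75, -0.5]
midpoint -0.625: g = 1.26001 > 0 → [-0.625, -0.5]
midpoint -0.5625: g = 0.5715 > 0 → [-0.5625, -0.5]
midpoint -0.53125: g = 0.2482 > 0 → [-0.53125, -0.5]
midpoint -0.515625: g = 0.0913 > 0 → [-0.515625, -0.5]

-+++++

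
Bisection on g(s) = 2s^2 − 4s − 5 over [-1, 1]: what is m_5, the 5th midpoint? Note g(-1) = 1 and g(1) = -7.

s = 0 gives g = -5, negative; keep [-1, 0]
s = -0.5 gives g = -2.5, negative; keep [-1, -0.5]
s = -0.75 gives g = -0.875, negative; keep [-1, -0.75]
s = -0.875 gives g = 0.0312, positive; keep [-0.875, -0.75]
s = -0.8125 gives g = -0.4297, negative; keep [-0.875, -0.8125]

-0.8125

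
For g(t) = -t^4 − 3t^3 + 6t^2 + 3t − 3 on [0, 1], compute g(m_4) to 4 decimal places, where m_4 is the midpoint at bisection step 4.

t = 0.5 gives g = -0.4375, negative; keep [0.5, 1]
t = 0.75 gives g = 1.042969, positive; keep [0.5, 0.75]
t = 0.625 gives g = 0.33374, positive; keep [0.5, 0.625]
t = 0.5625 gives g = -0.0481, negative; keep [0.5625, 0.625]

-0.0481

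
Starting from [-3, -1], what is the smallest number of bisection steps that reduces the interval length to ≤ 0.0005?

12

Width after n steps is 2/2^n. Need 2^n ≥ 2/0.0005 = 4000.
2^11 = 2048 < 4000 ≤ 2^12 = 4096, so n = 12.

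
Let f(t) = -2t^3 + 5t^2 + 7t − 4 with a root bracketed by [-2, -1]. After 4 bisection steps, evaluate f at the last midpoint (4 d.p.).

-0.0522

midpoint -1.5: f = 3.5 > 0 → [-1.5, -1]
midpoint -1.25: f = -1.03125 < 0 → [-1.5, -1.25]
midpoint -1.375: f = 1.027344 > 0 → [-1.375, -1.25]
midpoint -1.3125: f = -0.0522 < 0 → [-1.375, -1.3125]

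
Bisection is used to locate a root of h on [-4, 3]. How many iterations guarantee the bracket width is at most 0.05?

8

Width after n steps is 7/2^n. Need 2^n ≥ 7/0.05 = 140.
2^7 = 128 < 140 ≤ 2^8 = 256, so n = 8.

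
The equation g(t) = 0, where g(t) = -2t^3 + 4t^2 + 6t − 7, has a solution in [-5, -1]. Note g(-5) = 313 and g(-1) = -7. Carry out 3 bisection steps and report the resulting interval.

[-2, -1.5]

midpoint -3: g = 65 > 0 → [-3, -1]
midpoint -2: g = 13 > 0 → [-2, -1]
midpoint -1.5: g = -0.25 < 0 → [-2, -1.5]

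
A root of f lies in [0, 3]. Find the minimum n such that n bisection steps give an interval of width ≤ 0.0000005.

23

Width after n steps is 3/2^n. Need 2^n ≥ 3/0.0000005 = 6000000.
2^22 = 4194304 < 6000000 ≤ 2^23 = 8388608, so n = 23.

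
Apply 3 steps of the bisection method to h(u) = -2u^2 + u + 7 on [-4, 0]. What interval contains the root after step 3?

u = -2 gives h = -3, negative; keep [-2, 0]
u = -1 gives h = 4, positive; keep [-2, -1]
u = -1.5 gives h = 1, positive; keep [-2, -1.5]

[-2, -1.5]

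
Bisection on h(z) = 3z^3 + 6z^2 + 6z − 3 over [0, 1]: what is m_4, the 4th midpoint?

z = 0.5 gives h = 1.875, positive; keep [0, 0.5]
z = 0.25 gives h = -1.078125, negative; keep [0.25, 0.5]
z = 0.375 gives h = 0.251953, positive; keep [0.25, 0.375]
z = 0.3125 gives h = -0.4475, negative; keep [0.3125, 0.375]

0.3125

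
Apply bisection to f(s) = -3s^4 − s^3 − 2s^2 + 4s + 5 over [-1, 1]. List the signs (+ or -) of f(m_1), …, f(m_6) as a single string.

+++--+

midpoint 0: f = 5 > 0 → [-1, 0]
midpoint -0.5: f = 2.4375 > 0 → [-1, -0.5]
midpoint -0.75: f = 0.347656 > 0 → [-1, -0.75]
midpoint -0.875: f = -1.1199 < 0 → [-0.875, -0.75]
midpoint -0.8125: f = -0.3414 < 0 → [-0.8125, -0.75]
midpoint -0.78125: f = 0.0135 > 0 → [-0.8125, -0.78125]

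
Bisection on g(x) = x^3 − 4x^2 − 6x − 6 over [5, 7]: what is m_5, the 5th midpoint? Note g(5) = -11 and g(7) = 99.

5.3125

g(6) = 30 > 0, so the root lies in [5, 6]
g(5.5) = 6.375 > 0, so the root lies in [5, 5.5]
g(5.25) = -3.046875 < 0, so the root lies in [5.25, 5.5]
g(5.375) = 1.4746 > 0, so the root lies in [5.25, 5.375]
g(5.3125) = -0.8328 < 0, so the root lies in [5.3125, 5.375]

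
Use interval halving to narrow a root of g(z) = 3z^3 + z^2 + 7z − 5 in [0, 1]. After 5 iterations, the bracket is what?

[0.5625, 0.59375]

g(0.5) = -0.875 < 0, so the root lies in [0.5, 1]
g(0.75) = 2.078125 > 0, so the root lies in [0.5, 0.75]
g(0.625) = 0.498047 > 0, so the root lies in [0.5, 0.625]
g(0.5625) = -0.2122 < 0, so the root lies in [0.5625, 0.625]
g(0.59375) = 0.1367 > 0, so the root lies in [0.5625, 0.59375]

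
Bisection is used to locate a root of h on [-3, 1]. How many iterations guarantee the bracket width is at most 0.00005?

17

Width after n steps is 4/2^n. Need 2^n ≥ 4/0.00005 = 80000.
2^16 = 65536 < 80000 ≤ 2^17 = 131072, so n = 17.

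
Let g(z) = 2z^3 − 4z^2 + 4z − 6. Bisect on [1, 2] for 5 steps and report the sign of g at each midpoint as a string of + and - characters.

g(1.5) = -2.25 < 0, so the root lies in [1.5, 2]
g(1.75) = -0.53125 < 0, so the root lies in [1.75, 2]
g(1.875) = 0.621094 > 0, so the root lies in [1.75, 1.875]
g(1.8125) = 0.0181 > 0, so the root lies in [1.75, 1.8125]
g(1.78125) = -0.2631 < 0, so the root lies in [1.78125, 1.8125]

--++-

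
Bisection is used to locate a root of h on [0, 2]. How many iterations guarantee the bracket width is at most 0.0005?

12

Width after n steps is 2/2^n. Need 2^n ≥ 2/0.0005 = 4000.
2^11 = 2048 < 4000 ≤ 2^12 = 4096, so n = 12.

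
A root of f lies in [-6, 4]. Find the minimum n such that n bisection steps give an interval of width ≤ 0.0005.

Width after n steps is 10/2^n. Need 2^n ≥ 10/0.0005 = 20000.
2^14 = 16384 < 20000 ≤ 2^15 = 32768, so n = 15.

15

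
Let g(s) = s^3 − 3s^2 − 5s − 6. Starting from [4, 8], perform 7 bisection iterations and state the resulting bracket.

m = 6, g(m) = 72 (+); new bracket [4, 6]
m = 5, g(m) = 19 (+); new bracket [4, 5]
m = 4.5, g(m) = 1.875 (+); new bracket [4, 4.5]
m = 4.25, g(m) = -4.6719 (−); new bracket [4.25, 4.5]
m = 4.375, g(m) = -1.5566 (−); new bracket [4.375, 4.5]
m = 4.4375, g(m) = 0.1189 (+); new bracket [4.375, 4.4375]
m = 4.40625, g(m) = -0.7289 (−); new bracket [4.40625, 4.4375]

[4.40625, 4.4375]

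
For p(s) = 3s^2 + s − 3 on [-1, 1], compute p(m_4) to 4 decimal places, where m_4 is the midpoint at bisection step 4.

m = 0, p(m) = -3 (−); new bracket [0, 1]
m = 0.5, p(m) = -1.75 (−); new bracket [0.5, 1]
m = 0.75, p(m) = -0.5625 (−); new bracket [0.75, 1]
m = 0.875, p(m) = 0.1719 (+); new bracket [0.75, 0.875]

0.1719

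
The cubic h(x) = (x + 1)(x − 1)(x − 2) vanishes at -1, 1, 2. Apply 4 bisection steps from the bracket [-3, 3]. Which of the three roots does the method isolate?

-1

x = 0 gives h = 2, positive; keep [-3, 0]
x = -1.5 gives h = -4.375, negative; keep [-1.5, 0]
x = -0.75 gives h = 1.203125, positive; keep [-1.5, -0.75]
x = -1.125 gives h = -0.8301, negative; keep [-1.125, -0.75]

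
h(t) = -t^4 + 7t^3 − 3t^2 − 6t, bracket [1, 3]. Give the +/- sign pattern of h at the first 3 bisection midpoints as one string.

++-

h(2) = 16 > 0, so the root lies in [1, 2]
h(1.5) = 2.8125 > 0, so the root lies in [1, 1.5]
h(1.25) = -0.957031 < 0, so the root lies in [1.25, 1.5]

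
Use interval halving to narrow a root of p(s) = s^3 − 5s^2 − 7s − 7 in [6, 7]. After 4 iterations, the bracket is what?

[6.25, 6.3125]

p(6.5) = 10.875 > 0, so the root lies in [6, 6.5]
p(6.25) = -1.921875 < 0, so the root lies in [6.25, 6.5]
p(6.375) = 4.255859 > 0, so the root lies in [6.25, 6.375]
p(6.3125) = 1.1125 > 0, so the root lies in [6.25, 6.3125]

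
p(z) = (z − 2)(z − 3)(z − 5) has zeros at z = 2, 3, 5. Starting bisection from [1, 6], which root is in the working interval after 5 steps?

5

midpoint 3.5: p = -1.125 < 0 → [3.5, 6]
midpoint 4.75: p = -1.203125 < 0 → [4.75, 6]
midpoint 5.375: p = 3.005859 > 0 → [4.75, 5.375]
midpoint 5.0625: p = 0.3948 > 0 → [4.75, 5.0625]
midpoint 4.90625: p = -0.5194 < 0 → [4.90625, 5.0625]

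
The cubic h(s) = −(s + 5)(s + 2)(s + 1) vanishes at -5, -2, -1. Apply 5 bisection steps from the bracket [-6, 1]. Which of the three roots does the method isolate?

-5

s = -2.5 gives h = -1.875, negative; keep [-6, -2.5]
s = -4.25 gives h = -5.484375, negative; keep [-6, -4.25]
s = -5.125 gives h = 1.611328, positive; keep [-5.125, -4.25]
s = -4.6875 gives h = -3.0969, negative; keep [-5.125, -4.6875]
s = -4.90625 gives h = -1.0643, negative; keep [-5.125, -4.90625]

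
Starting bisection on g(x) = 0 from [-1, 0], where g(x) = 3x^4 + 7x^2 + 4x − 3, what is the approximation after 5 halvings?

-0.84375

m = -0.5, g(m) = -3.0625 (−); new bracket [-1, -0.5]
m = -0.75, g(m) = -1.113281 (−); new bracket [-1, -0.75]
m = -0.875, g(m) = 0.61792 (+); new bracket [-0.875, -0.75]
m = -0.8125, g(m) = -0.3215 (−); new bracket [-0.875, -0.8125]
m = -0.84375, g(m) = 0.1289 (+); new bracket [-0.84375, -0.8125]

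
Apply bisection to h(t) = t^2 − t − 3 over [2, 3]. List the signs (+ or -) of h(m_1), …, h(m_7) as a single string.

+-++--+

h(2.5) = 0.75 > 0, so the root lies in [2, 2.5]
h(2.25) = -0.1875 < 0, so the root lies in [2.25, 2.5]
h(2.375) = 0.265625 > 0, so the root lies in [2.25, 2.375]
h(2.3125) = 0.0352 > 0, so the root lies in [2.25, 2.3125]
h(2.28125) = -0.0771 < 0, so the root lies in [2.28125, 2.3125]
h(2.296875) = -0.0212 < 0, so the root lies in [2.296875, 2.3125]
h(2.3046875) = 0.0069 > 0, so the root lies in [2.296875, 2.3046875]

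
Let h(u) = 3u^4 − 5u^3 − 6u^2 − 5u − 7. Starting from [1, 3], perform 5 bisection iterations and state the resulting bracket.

[2.6875, 2.75]

h(2) = -33 < 0, so the root lies in [2, 3]
h(2.5) = -17.9375 < 0, so the root lies in [2.5, 3]
h(2.75) = 1.464844 > 0, so the root lies in [2.5, 2.75]
h(2.625) = -9.4661 < 0, so the root lies in [2.625, 2.75]
h(2.6875) = -4.3276 < 0, so the root lies in [2.6875, 2.75]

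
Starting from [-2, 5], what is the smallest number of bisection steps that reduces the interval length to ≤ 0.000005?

Width after n steps is 7/2^n. Need 2^n ≥ 7/0.000005 = 1400000.
2^20 = 1048576 < 1400000 ≤ 2^21 = 2097152, so n = 21.

21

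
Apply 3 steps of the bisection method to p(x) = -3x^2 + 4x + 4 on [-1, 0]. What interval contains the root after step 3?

[-0.75, -0.625]

midpoint -0.5: p = 1.25 > 0 → [-1, -0.5]
midpoint -0.75: p = -0.6875 < 0 → [-0.75, -0.5]
midpoint -0.625: p = 0.328125 > 0 → [-0.75, -0.625]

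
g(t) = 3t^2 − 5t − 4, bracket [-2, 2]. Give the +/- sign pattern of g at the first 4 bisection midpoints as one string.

g(0) = -4 < 0, so the root lies in [-2, 0]
g(-1) = 4 > 0, so the root lies in [-1, 0]
g(-0.5) = -0.75 < 0, so the root lies in [-1, -0.5]
g(-0.75) = 1.4375 > 0, so the root lies in [-0.75, -0.5]

-+-+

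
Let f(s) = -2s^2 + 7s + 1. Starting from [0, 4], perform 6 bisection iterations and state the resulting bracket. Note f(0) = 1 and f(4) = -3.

[3.625, 3.6875]

f(2) = 7 > 0, so the root lies in [2, 4]
f(3) = 4 > 0, so the root lies in [3, 4]
f(3.5) = 1 > 0, so the root lies in [3.5, 4]
f(3.75) = -0.875 < 0, so the root lies in [3.5, 3.75]
f(3.625) = 0.0938 > 0, so the root lies in [3.625, 3.75]
f(3.6875) = -0.3828 < 0, so the root lies in [3.625, 3.6875]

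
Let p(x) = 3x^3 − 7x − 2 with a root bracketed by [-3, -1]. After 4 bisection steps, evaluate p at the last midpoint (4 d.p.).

-0.1738

m = -2, p(m) = -12 (−); new bracket [-2, -1]
m = -1.5, p(m) = -1.625 (−); new bracket [-1.5, -1]
m = -1.25, p(m) = 0.890625 (+); new bracket [-1.5, -1.25]
m = -1.375, p(m) = -0.1738 (−); new bracket [-1.375, -1.25]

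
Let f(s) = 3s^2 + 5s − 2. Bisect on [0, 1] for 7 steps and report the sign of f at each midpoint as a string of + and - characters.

+-+-+-+

m = 0.5, f(m) = 1.25 (+); new bracket [0, 0.5]
m = 0.25, f(m) = -0.5625 (−); new bracket [0.25, 0.5]
m = 0.375, f(m) = 0.296875 (+); new bracket [0.25, 0.375]
m = 0.3125, f(m) = -0.1445 (−); new bracket [0.3125, 0.375]
m = 0.34375, f(m) = 0.0732 (+); new bracket [0.3125, 0.34375]
m = 0.328125, f(m) = -0.0364 (−); new bracket [0.328125, 0.34375]
m = 0.3359375, f(m) = 0.0182 (+); new bracket [0.328125, 0.3359375]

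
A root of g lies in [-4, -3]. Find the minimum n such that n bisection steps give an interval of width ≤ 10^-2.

7

Width after n steps is 1/2^n. Need 2^n ≥ 1/10^-2 = 100.
2^6 = 64 < 100 ≤ 2^7 = 128, so n = 7.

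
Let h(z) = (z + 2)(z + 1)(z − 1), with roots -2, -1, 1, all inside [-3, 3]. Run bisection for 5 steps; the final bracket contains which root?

m = 0, h(m) = -2 (−); new bracket [0, 3]
m = 1.5, h(m) = 4.375 (+); new bracket [0, 1.5]
m = 0.75, h(m) = -1.203125 (−); new bracket [0.75, 1.5]
m = 1.125, h(m) = 0.8301 (+); new bracket [0.75, 1.125]
m = 0.9375, h(m) = -0.3557 (−); new bracket [0.9375, 1.125]

1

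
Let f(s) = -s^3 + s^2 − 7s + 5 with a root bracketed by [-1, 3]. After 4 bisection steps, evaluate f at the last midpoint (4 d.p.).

m = 1, f(m) = -2 (−); new bracket [-1, 1]
m = 0, f(m) = 5 (+); new bracket [0, 1]
m = 0.5, f(m) = 1.625 (+); new bracket [0.5, 1]
m = 0.75, f(m) = -0.1094 (−); new bracket [0.5, 0.75]

-0.1094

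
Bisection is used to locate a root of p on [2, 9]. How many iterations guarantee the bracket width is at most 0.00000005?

Width after n steps is 7/2^n. Need 2^n ≥ 7/0.00000005 = 140000000.
2^27 = 134217728 < 140000000 ≤ 2^28 = 268435456, so n = 28.

28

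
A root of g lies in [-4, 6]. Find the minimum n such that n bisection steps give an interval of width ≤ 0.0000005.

25

Width after n steps is 10/2^n. Need 2^n ≥ 10/0.0000005 = 20000000.
2^24 = 16777216 < 20000000 ≤ 2^25 = 33554432, so n = 25.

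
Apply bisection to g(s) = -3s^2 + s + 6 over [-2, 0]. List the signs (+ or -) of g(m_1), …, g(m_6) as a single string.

+-+---

midpoint -1: g = 2 > 0 → [-2, -1]
midpoint -1.5: g = -2.25 < 0 → [-1.5, -1]
midpoint -1.25: g = 0.0625 > 0 → [-1.5, -1.25]
midpoint -1.375: g = -1.0469 < 0 → [-1.375, -1.25]
midpoint -1.3125: g = -0.4805 < 0 → [-1.3125, -1.25]
midpoint -1.28125: g = -0.2061 < 0 → [-1.28125, -1.25]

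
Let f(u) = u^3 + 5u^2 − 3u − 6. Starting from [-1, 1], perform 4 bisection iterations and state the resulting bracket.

midpoint 0: f = -6 < 0 → [-1, 0]
midpoint -0.5: f = -3.375 < 0 → [-1, -0.5]
midpoint -0.75: f = -1.359375 < 0 → [-1, -0.75]
midpoint -0.875: f = -0.2168 < 0 → [-1, -0.875]

[-1, -0.875]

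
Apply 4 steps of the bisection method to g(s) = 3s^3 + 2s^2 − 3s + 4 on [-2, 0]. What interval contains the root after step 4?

s = -1 gives g = 6, positive; keep [-2, -1]
s = -1.5 gives g = 2.875, positive; keep [-2, -1.5]
s = -1.75 gives g = -0.703125, negative; keep [-1.75, -1.5]
s = -1.625 gives g = 1.2832, positive; keep [-1.75, -1.625]

[-1.75, -1.625]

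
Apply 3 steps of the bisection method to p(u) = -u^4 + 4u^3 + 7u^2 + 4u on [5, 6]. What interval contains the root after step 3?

m = 5.5, p(m) = -15.8125 (−); new bracket [5, 5.5]
m = 5.25, p(m) = 33.058594 (+); new bracket [5.25, 5.5]
m = 5.375, p(m) = 10.2146 (+); new bracket [5.375, 5.5]

[5.375, 5.5]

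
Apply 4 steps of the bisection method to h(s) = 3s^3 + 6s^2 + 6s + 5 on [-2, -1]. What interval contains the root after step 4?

[-1.4375, -1.375]

h(-1.5) = -0.625 < 0, so the root lies in [-1.5, -1]
h(-1.25) = 1.015625 > 0, so the root lies in [-1.5, -1.25]
h(-1.375) = 0.294922 > 0, so the root lies in [-1.5, -1.375]
h(-1.4375) = -0.1379 < 0, so the root lies in [-1.4375, -1.375]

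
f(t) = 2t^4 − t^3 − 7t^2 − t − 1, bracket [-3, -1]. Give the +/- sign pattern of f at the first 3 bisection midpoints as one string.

+-+

midpoint -2: f = 13 > 0 → [-2, -1]
midpoint -1.5: f = -1.75 < 0 → [-2, -1.5]
midpoint -1.75: f = 3.429688 > 0 → [-1.75, -1.5]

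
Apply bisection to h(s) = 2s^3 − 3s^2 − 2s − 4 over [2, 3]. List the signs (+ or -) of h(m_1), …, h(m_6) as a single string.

s = 2.5 gives h = 3.5, positive; keep [2, 2.5]
s = 2.25 gives h = -0.90625, negative; keep [2.25, 2.5]
s = 2.375 gives h = 1.121094, positive; keep [2.25, 2.375]
s = 2.3125 gives h = 0.0649, positive; keep [2.25, 2.3125]
s = 2.28125 gives h = -0.4311, negative; keep [2.28125, 2.3125]
s = 2.296875 gives h = -0.1857, negative; keep [2.296875, 2.3125]

+-++--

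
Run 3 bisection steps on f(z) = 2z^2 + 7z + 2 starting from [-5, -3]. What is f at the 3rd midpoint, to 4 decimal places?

f(-4) = 6 > 0, so the root lies in [-4, -3]
f(-3.5) = 2 > 0, so the root lies in [-3.5, -3]
f(-3.25) = 0.375 > 0, so the root lies in [-3.25, -3]

0.3750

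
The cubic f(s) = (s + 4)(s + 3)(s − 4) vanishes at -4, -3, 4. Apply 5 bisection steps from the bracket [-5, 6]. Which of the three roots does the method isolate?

4

m = 0.5, f(m) = -55.125 (−); new bracket [0.5, 6]
m = 3.25, f(m) = -33.984375 (−); new bracket [3.25, 6]
m = 4.625, f(m) = 41.103516 (+); new bracket [3.25, 4.625]
m = 3.9375, f(m) = -3.4417 (−); new bracket [3.9375, 4.625]
m = 4.28125, f(m) = 16.9588 (+); new bracket [3.9375, 4.28125]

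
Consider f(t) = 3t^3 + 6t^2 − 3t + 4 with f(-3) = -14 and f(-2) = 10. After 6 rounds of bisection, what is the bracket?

m = -2.5, f(m) = 2.125 (+); new bracket [-3, -2.5]
m = -2.75, f(m) = -4.765625 (−); new bracket [-2.75, -2.5]
m = -2.625, f(m) = -1.044922 (−); new bracket [-2.625, -2.5]
m = -2.5625, f(m) = 0.6067 (+); new bracket [-2.625, -2.5625]
m = -2.59375, f(m) = -0.2022 (−); new bracket [-2.59375, -2.5625]
m = -2.578125, f(m) = 0.2065 (+); new bracket [-2.59375, -2.578125]

[-2.59375, -2.578125]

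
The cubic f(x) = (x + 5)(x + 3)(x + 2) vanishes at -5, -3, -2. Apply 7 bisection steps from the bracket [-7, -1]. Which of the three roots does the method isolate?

-5

x = -4 gives f = 2, positive; keep [-7, -4]
x = -5.5 gives f = -4.375, negative; keep [-5.5, -4]
x = -4.75 gives f = 1.203125, positive; keep [-5.5, -4.75]
x = -5.125 gives f = -0.8301, negative; keep [-5.125, -4.75]
x = -4.9375 gives f = 0.3557, positive; keep [-5.125, -4.9375]
x = -5.03125 gives f = -0.1924, negative; keep [-5.03125, -4.9375]
x = -4.984375 gives f = 0.0925, positive; keep [-5.03125, -4.984375]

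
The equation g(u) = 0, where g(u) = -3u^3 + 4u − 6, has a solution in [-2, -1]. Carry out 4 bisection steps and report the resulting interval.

u = -1.5 gives g = -1.875, negative; keep [-2, -1.5]
u = -1.75 gives g = 3.078125, positive; keep [-1.75, -1.5]
u = -1.625 gives g = 0.373047, positive; keep [-1.625, -1.5]
u = -1.5625 gives g = -0.8059, negative; keep [-1.625, -1.5625]

[-1.625, -1.5625]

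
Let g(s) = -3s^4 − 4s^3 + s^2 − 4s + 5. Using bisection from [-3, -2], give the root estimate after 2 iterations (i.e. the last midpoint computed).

-2.25

s = -2.5 gives g = -33.4375, negative; keep [-2.5, -2]
s = -2.25 gives g = -12.261719, negative; keep [-2.25, -2]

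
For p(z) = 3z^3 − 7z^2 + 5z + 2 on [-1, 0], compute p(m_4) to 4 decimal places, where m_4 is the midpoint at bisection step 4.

m = -0.5, p(m) = -2.625 (−); new bracket [-0.5, 0]
m = -0.25, p(m) = 0.265625 (+); new bracket [-0.5, -0.25]
m = -0.375, p(m) = -1.017578 (−); new bracket [-0.375, -0.25]
m = -0.3125, p(m) = -0.3376 (−); new bracket [-0.3125, -0.25]

-0.3376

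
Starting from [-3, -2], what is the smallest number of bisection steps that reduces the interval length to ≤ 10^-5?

17

Width after n steps is 1/2^n. Need 2^n ≥ 1/10^-5 = 100000.
2^16 = 65536 < 100000 ≤ 2^17 = 131072, so n = 17.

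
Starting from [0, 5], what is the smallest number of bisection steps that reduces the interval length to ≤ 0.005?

Width after n steps is 5/2^n. Need 2^n ≥ 5/0.005 = 1000.
2^9 = 512 < 1000 ≤ 2^10 = 1024, so n = 10.

10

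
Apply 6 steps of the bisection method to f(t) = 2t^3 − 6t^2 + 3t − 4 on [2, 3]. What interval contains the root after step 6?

[2.71875, 2.734375]

midpoint 2.5: f = -2.75 < 0 → [2.5, 3]
midpoint 2.75: f = 0.46875 > 0 → [2.5, 2.75]
midpoint 2.625: f = -1.292969 < 0 → [2.625, 2.75]
midpoint 2.6875: f = -0.4517 < 0 → [2.6875, 2.75]
midpoint 2.71875: f = -0.0015 < 0 → [2.71875, 2.75]
midpoint 2.734375: f = 0.2311 > 0 → [2.71875, 2.734375]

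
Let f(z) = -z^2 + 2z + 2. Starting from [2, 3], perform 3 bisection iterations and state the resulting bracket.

m = 2.5, f(m) = 0.75 (+); new bracket [2.5, 3]
m = 2.75, f(m) = -0.0625 (−); new bracket [2.5, 2.75]
m = 2.625, f(m) = 0.359375 (+); new bracket [2.625, 2.75]

[2.625, 2.75]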